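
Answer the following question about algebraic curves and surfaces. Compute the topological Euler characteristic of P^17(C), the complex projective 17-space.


The complex projective space P^17 has one cell in each even real dimension 0, 2, ..., 34.
The cohomology groups are H^{2k}(P^17) = Z for k = 0,...,17, and 0 otherwise.
Euler characteristic = sum of Betti numbers = 1 per even-dimensional cohomology group.
chi(P^17) = 17 + 1 = 18

18


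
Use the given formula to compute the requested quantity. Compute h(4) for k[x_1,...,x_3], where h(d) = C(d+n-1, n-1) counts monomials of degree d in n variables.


The Hilbert function for the polynomial ring in 3 variables is:
h(d) = C(d+n-1, n-1)
h(4) = C(4+3-1, 3-1) = C(6, 2)
= 6! / (2! * 4!)
= 15

15


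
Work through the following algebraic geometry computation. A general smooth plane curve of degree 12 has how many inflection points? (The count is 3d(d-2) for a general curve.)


For a general smooth plane curve C of degree d, the inflection points are
the intersection of C with its Hessian curve, which has degree 3(d-2).
By Bezout, the total intersection number is d * 3(d-2) = 12 * 30 = 360.
For a general curve every flex is ordinary, so each contributes
multiplicity 1 to C·Hess(C), and the number of distinct inflection
points is 3d(d-2).
Inflection points = 3*12*(12-2) = 3*12*10 = 360

360


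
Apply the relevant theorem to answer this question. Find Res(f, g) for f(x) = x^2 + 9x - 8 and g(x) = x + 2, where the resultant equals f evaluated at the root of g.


For Res(f, x - c), we evaluate f at x = c.
f(-2) = (-2)^2 + 9*(-2) - 8
= 4 - 18 - 8
= -14 - 8 = -22
Res(f, g) = -22

-22


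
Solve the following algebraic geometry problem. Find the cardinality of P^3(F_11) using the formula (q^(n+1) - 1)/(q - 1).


P^3(F_11) has (q^(n+1) - 1)/(q - 1) points.
= 11^3 + 11^2 + 11^1 + 11^0
= 1331 + 121 + 11 + 1
= 1464

1464


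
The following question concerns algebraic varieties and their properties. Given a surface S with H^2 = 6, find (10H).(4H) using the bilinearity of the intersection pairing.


Using bilinearity of the intersection pairing on a surface S:
(aH).(bH) = ab * (H.H)
We have H^2 = 6.
D.E = (10H).(4H) = 10*4*6
= 40*6
= 240

240


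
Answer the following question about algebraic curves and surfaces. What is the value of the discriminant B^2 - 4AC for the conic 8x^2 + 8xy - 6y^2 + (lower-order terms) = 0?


The discriminant of a conic Ax^2 + Bxy + Cy^2 + ... = 0 is B^2 - 4AC.
B^2 = 8^2 = 64
4AC = 4*8*(-6) = -192
Discriminant = 64 + 192 = 256

256


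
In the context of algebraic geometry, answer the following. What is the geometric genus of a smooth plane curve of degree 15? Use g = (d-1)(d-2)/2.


Using the genus formula for smooth plane curves:
g = (d-1)(d-2)/2
g = (15-1)(15-2)/2
g = 14*13/2
g = 182/2 = 91

91


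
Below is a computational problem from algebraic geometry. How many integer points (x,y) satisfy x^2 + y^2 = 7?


Systematically check integer values of x where x^2 <= 7.
For each valid x, check if 7 - x^2 is a perfect square.
Total integer solutions found: 0

0


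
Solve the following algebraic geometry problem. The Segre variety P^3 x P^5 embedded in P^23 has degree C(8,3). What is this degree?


The degree of the Segre variety P^3 x P^5 is C(m+n, m).
= C(8, 3)
= 56

56


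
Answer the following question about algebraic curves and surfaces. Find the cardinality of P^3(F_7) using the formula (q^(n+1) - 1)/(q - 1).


P^3(F_7) has (q^(n+1) - 1)/(q - 1) points.
= 7^3 + 7^2 + 7^1 + 7^0
= 343 + 49 + 7 + 1
= 400

400


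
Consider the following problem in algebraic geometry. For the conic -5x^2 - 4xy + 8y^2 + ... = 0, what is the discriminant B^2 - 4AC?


The discriminant of a conic Ax^2 + Bxy + Cy^2 + ... = 0 is B^2 - 4AC.
B^2 = (-4)^2 = 16
4AC = 4*(-5)*8 = -160
Discriminant = 16 + 160 = 176

176


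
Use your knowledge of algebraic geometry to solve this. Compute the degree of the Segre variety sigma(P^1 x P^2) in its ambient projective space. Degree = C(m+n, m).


The degree of the Segre variety P^1 x P^2 is C(m+n, m).
= C(3, 1)
= 3

3


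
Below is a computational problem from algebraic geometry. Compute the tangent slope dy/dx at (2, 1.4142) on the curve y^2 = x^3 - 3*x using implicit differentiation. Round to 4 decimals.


Using implicit differentiation of y^2 = x^3 - 3*x:
2y * dy/dx = 3x^2 - 3
dy/dx = (3x^2 - 3)/(2y)
Numerator: 3*2^2 - 3 = 9
Denominator: 2*1.4142 = 2.8284
dy/dx = 9/2.8284 = 3.1820

3.1820


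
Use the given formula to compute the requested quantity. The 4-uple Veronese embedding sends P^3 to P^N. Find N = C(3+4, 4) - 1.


The Veronese embedding v_d: P^n -> P^N maps each point to all
degree-d monomials in n+1 homogeneous coordinates.
N = C(n+d, d) - 1
N = C(3+4, 4) - 1
N = C(7, 4) - 1
C(7, 4) = 35
N = 35 - 1 = 34

34


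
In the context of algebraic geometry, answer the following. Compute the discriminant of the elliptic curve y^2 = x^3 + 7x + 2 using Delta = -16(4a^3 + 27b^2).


Compute each component:
4a^3 = 4*7^3 = 4*343 = 1372
27b^2 = 27*2^2 = 27*4 = 108
4a^3 + 27b^2 = 1372 + 108 = 1480
Delta = -16*1480 = -23680

-23680


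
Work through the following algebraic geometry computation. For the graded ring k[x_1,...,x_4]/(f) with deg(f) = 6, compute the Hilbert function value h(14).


For R = k[x_1,...,x_n]/(f) with f homogeneous of degree e:
The Hilbert series is (1 - t^e)/(1 - t)^n.
So h(d) = C(d+n-1, n-1) - C(d-e+n-1, n-1) for d >= e.
With n=4, e=6, d=14:
C(14+4-1, 4-1) = C(17, 3) = 680
C(14-6+4-1, 4-1) = C(11, 3) = 165
h(14) = 680 - 165 = 515

515


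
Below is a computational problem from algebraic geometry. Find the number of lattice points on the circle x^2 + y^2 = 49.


Systematically check integer values of x where x^2 <= 49.
For each valid x, check if 49 - x^2 is a perfect square.
x=0: 49 - 0 = 49, sqrt = 7 (valid)
x=7: 49 - 49 = 0, sqrt = 0 (valid)
Total integer solutions found: 4

4


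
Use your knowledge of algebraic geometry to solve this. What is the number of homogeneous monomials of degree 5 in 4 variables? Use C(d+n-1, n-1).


The number of degree-5 monomials in 4 variables is C(d+n-1, n-1).
= C(5+4-1, 4-1) = C(8, 3)
= 56

56


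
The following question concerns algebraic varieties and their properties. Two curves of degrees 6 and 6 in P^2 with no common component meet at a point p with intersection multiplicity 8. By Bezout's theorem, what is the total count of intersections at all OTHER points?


By Bezout's theorem, the total intersection number is d1 * d2.
Total = 6 * 6 = 36
Intersection multiplicity at p = 8
Remaining intersections = 36 - 8 = 28

28


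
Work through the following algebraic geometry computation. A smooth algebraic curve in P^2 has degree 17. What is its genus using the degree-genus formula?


Using the genus formula for smooth plane curves:
g = (d-1)(d-2)/2
g = (17-1)(17-2)/2
g = 16*15/2
g = 240/2 = 120

120


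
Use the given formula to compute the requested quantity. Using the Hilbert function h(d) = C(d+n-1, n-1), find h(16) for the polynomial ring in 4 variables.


The Hilbert function for the polynomial ring in 4 variables is:
h(d) = C(d+n-1, n-1)
h(16) = C(16+4-1, 4-1) = C(19, 3)
= 19! / (3! * 16!)
= 969

969


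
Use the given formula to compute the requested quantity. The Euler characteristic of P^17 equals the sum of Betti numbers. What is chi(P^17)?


The complex projective space P^17 has one cell in each even real dimension 0, 2, ..., 34.
The cohomology groups are H^{2k}(P^17) = Z for k = 0,...,17, and 0 otherwise.
Euler characteristic = sum of Betti numbers = 1 per even-dimensional cohomology group.
chi(P^17) = 17 + 1 = 18

18


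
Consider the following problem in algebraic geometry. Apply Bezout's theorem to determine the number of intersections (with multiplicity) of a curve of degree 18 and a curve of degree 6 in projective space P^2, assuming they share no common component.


Bezout's theorem states the intersection count equals the product of degrees.
Intersection count = 18 * 6 = 108

108


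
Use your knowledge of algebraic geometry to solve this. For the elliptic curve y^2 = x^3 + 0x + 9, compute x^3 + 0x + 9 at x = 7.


Compute x^3 + 0x + 9 at x = 7:
x^3 = 7^3 = 343
0*x = 0*7 = 0
Sum: 343 + 0 + 9 = 352

352


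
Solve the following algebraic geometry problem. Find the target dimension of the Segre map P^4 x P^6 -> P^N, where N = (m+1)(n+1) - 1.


The Segre embedding maps P^m x P^n into P^N via
all products of coordinates from each factor.
N = (m+1)(n+1) - 1
N = (4+1)(6+1) - 1
N = 5*7 - 1
N = 35 - 1 = 34

34


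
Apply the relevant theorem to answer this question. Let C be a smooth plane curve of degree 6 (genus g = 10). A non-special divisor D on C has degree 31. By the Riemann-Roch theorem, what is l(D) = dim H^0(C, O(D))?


First, compute the genus of a smooth plane curve of degree 6:
g = (d-1)(d-2)/2 = (6-1)(6-2)/2 = 10
For a non-special divisor D (i.e., h^1(D) = 0), Riemann-Roch gives:
l(D) = deg(D) - g + 1
Since deg(D) = 31 >= 2g - 1 = 19, D is non-special.
l(D) = 31 - 10 + 1 = 22

22


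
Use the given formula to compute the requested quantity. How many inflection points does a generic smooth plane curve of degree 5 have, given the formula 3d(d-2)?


For a general smooth plane curve C of degree d, the inflection points are
the intersection of C with its Hessian curve, which has degree 3(d-2).
By Bezout, the total intersection number is d * 3(d-2) = 5 * 9 = 45.
For a general curve every flex is ordinary, so each contributes
multiplicity 1 to C·Hess(C), and the number of distinct inflection
points is 3d(d-2).
Inflection points = 3*5*(5-2) = 3*5*3 = 45

45


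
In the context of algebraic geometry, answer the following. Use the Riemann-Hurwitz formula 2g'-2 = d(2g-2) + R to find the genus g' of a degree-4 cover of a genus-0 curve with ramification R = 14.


Riemann-Hurwitz formula: 2g' - 2 = d(2g - 2) + R
Given: d = 4, g = 0, R = 14
2g' - 2 = 4*(2*0 - 2) + 14
2g' - 2 = 4*(-2) + 14
2g' - 2 = -8 + 14 = 6
2g' = 8
g' = 4

4


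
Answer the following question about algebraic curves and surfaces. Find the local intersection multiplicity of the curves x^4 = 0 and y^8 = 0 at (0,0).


The intersection multiplicity of V(x^a) and V(y^b) at the origin is:
I(O; V(x^4), V(y^8)) = dim_k(k[x,y]/(x^4, y^8))
A basis for k[x,y]/(x^4, y^8) is the set of monomials x^i * y^j
where 0 <= i < 4 and 0 <= j < 8.
The number of such monomials is 4 * 8 = 32

32


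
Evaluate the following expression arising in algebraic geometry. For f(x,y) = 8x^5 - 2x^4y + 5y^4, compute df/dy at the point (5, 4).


df/dy = (-2)*x^4 + 4*5*y^3
At (5,4): (-2)*5^4 + 4*5*4^3
= -1250 + 1280
= 30

30


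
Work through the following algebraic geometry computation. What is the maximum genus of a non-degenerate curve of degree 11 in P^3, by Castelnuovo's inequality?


Castelnuovo's bound: write d - 1 = m(r-1) + epsilon with 0 <= epsilon < r-1.
d - 1 = 11 - 1 = 10
r - 1 = 3 - 1 = 2
10 = 5*2 + 0, so m = 5, epsilon = 0
pi(d, r) = m(m-1)(r-1)/2 + m*epsilon
= 5*4*2/2 + 5*0
= 40/2 + 0
= 20 + 0 = 20

20


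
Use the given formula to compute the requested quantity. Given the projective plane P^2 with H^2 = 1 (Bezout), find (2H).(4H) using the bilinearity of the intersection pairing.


Using bilinearity of the intersection pairing on the projective plane P^2:
(aH).(bH) = ab * (H.H)
We have H^2 = 1 (Bezout).
D.E = (2H).(4H) = 2*4*1
= 8*1
= 8

8


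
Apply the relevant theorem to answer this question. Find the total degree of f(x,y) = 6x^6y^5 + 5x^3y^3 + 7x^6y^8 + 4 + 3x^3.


Examine each term for its total degree (sum of exponents).
  Term '6x^6y^5' has total degree 6+5 = 11.
  Term '5x^3y^3' has total degree 3+3 = 6.
  Term '7x^6y^8' has total degree 6+8 = 14.
  Term '4' has total degree 0+0 = 0.
  Term '3x^3' has total degree 3+0 = 3.
The maximum total degree among all terms is 14.

14


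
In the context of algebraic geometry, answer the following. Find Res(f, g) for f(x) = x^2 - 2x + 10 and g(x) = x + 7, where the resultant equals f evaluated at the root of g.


For Res(f, x - c), we evaluate f at x = c.
f(-7) = (-7)^2 - 2*(-7) + 10
= 49 + 14 + 10
= 63 + 10 = 73
Res(f, g) = 73

73


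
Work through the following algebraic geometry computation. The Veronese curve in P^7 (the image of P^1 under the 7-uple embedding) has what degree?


The rational normal curve in P^7 is the image of P^1 under the 7-uple Veronese.
A general hyperplane in P^7 pulls back to a degree-7 form on P^1, which has 7 zeros,
so the curve meets a general hyperplane in 7 points. Degree = 7.

7


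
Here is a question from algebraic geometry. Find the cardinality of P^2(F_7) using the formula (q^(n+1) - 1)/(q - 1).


P^2(F_7) has (q^(n+1) - 1)/(q - 1) points.
= 7^2 + 7^1 + 7^0
= 49 + 7 + 1
= 57

57


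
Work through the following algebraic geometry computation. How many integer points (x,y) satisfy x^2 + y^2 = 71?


Systematically check integer values of x where x^2 <= 71.
For each valid x, check if 71 - x^2 is a perfect square.
Total integer solutions found: 0

0


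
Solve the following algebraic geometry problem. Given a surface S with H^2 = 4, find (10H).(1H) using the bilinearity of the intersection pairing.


Using bilinearity of the intersection pairing on a surface S:
(aH).(bH) = ab * (H.H)
We have H^2 = 4.
D.E = (10H).(1H) = 10*1*4
= 10*4
= 40

40


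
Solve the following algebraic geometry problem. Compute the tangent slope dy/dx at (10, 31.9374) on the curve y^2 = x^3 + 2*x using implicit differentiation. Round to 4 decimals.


Using implicit differentiation of y^2 = x^3 + 2*x:
2y * dy/dx = 3x^2 + 2
dy/dx = (3x^2 + 2)/(2y)
Numerator: 3*10^2 + 2 = 302
Denominator: 2*31.9374 = 63.8748
dy/dx = 302/63.8748 = 4.7280

4.7280


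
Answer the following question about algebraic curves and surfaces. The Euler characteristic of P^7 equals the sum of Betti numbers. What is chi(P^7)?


The complex projective space P^7 has one cell in each even real dimension 0, 2, ..., 14.
The cohomology groups are H^{2k}(P^7) = Z for k = 0,...,7, and 0 otherwise.
Euler characteristic = sum of Betti numbers = 1 per even-dimensional cohomology group.
chi(P^7) = 7 + 1 = 8

8


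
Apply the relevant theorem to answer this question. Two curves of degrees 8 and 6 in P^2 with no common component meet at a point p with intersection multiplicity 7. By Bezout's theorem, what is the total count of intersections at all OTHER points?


By Bezout's theorem, the total intersection number is d1 * d2.
Total = 8 * 6 = 48
Intersection multiplicity at p = 7
Remaining intersections = 48 - 7 = 41

41


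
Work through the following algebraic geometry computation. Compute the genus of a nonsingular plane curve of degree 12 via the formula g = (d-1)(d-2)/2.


Using the genus formula for smooth plane curves:
g = (d-1)(d-2)/2
g = (12-1)(12-2)/2
g = 11*10/2
g = 110/2 = 55

55


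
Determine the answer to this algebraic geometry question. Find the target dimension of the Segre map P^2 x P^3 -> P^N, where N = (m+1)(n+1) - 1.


The Segre embedding maps P^m x P^n into P^N via
all products of coordinates from each factor.
N = (m+1)(n+1) - 1
N = (2+1)(3+1) - 1
N = 3*4 - 1
N = 12 - 1 = 11

11


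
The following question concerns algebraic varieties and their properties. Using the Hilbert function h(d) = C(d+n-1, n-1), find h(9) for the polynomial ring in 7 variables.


The Hilbert function for the polynomial ring in 7 variables is:
h(d) = C(d+n-1, n-1)
h(9) = C(9+7-1, 7-1) = C(15, 6)
= 15! / (6! * 9!)
= 5005

5005


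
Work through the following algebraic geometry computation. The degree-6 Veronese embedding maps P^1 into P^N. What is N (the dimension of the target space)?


The Veronese embedding v_d: P^n -> P^N maps each point to all
degree-d monomials in n+1 homogeneous coordinates.
N = C(n+d, d) - 1
N = C(1+6, 6) - 1
N = C(7, 6) - 1
C(7, 6) = 7
N = 7 - 1 = 6

6


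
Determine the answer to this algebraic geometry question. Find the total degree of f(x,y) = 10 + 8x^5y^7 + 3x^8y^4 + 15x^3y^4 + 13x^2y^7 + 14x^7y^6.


Examine each term for its total degree (sum of exponents).
  Term '10' has total degree 0+0 = 0.
  Term '8x^5y^7' has total degree 5+7 = 12.
  Term '3x^8y^4' has total degree 8+4 = 12.
  Term '15x^3y^4' has total degree 3+4 = 7.
  Term '13x^2y^7' has total degree 2+7 = 9.
  Term '14x^7y^6' has total degree 7+6 = 13.
The maximum total degree among all terms is 13.

13


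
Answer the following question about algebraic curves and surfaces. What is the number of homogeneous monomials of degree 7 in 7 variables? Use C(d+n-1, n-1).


The number of degree-7 monomials in 7 variables is C(d+n-1, n-1).
= C(7+7-1, 7-1) = C(13, 6)
= 1716

1716


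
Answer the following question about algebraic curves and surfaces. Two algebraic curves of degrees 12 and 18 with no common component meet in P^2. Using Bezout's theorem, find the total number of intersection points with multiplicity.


Bezout's theorem states the intersection count equals the product of degrees.
Intersection count = 12 * 18 = 216

216


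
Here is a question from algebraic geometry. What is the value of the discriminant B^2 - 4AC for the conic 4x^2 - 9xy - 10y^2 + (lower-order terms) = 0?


The discriminant of a conic Ax^2 + Bxy + Cy^2 + ... = 0 is B^2 - 4AC.
B^2 = (-9)^2 = 81
4AC = 4*4*(-10) = -160
Discriminant = 81 + 160 = 241

241


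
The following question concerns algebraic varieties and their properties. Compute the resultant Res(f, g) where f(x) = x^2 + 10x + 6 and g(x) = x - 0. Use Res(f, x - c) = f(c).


For Res(f, x - c), we evaluate f at x = c.
f(0) = 0^2 + 10*0 + 6
= 0 + 0 + 6
= 0 + 6 = 6
Res(f, g) = 6

6


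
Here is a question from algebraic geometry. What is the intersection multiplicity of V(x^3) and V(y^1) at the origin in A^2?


The intersection multiplicity of V(x^a) and V(y^b) at the origin is:
I(O; V(x^3), V(y^1)) = dim_k(k[x,y]/(x^3, y^1))
A basis for k[x,y]/(x^3, y^1) is the set of monomials x^i * y^j
where 0 <= i < 3 and 0 <= j < 1.
The number of such monomials is 3 * 1 = 3

3


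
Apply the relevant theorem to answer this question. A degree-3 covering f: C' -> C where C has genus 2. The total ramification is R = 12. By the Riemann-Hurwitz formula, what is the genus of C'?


Riemann-Hurwitz formula: 2g' - 2 = d(2g - 2) + R
Given: d = 3, g = 2, R = 12
2g' - 2 = 3*(2*2 - 2) + 12
2g' - 2 = 3*2 + 12
2g' - 2 = 6 + 12 = 18
2g' = 20
g' = 10

10


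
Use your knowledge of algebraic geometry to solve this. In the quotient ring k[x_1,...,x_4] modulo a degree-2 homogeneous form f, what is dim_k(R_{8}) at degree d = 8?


For R = k[x_1,...,x_n]/(f) with f homogeneous of degree e:
The Hilbert series is (1 - t^e)/(1 - t)^n.
So h(d) = C(d+n-1, n-1) - C(d-e+n-1, n-1) for d >= e.
With n=4, e=2, d=8:
C(8+4-1, 4-1) = C(11, 3) = 165
C(8-2+4-1, 4-1) = C(9, 3) = 84
h(8) = 165 - 84 = 81

81


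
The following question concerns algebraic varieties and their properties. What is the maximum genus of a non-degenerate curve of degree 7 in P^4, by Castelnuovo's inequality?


Castelnuovo's bound: write d - 1 = m(r-1) + epsilon with 0 <= epsilon < r-1.
d - 1 = 7 - 1 = 6
r - 1 = 4 - 1 = 3
6 = 2*3 + 0, so m = 2, epsilon = 0
pi(d, r) = m(m-1)(r-1)/2 + m*epsilon
= 2*1*3/2 + 2*0
= 6/2 + 0
= 3 + 0 = 3

3


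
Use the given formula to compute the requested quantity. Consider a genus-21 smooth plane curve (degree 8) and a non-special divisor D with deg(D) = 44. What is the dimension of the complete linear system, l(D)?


First, compute the genus of a smooth plane curve of degree 8:
g = (d-1)(d-2)/2 = (8-1)(8-2)/2 = 21
For a non-special divisor D (i.e., h^1(D) = 0), Riemann-Roch gives:
l(D) = deg(D) - g + 1
Since deg(D) = 44 >= 2g - 1 = 41, D is non-special.
l(D) = 44 - 21 + 1 = 24

24


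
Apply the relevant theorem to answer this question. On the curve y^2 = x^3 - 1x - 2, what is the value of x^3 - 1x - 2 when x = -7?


Compute x^3 - 1x - 2 at x = -7:
x^3 = (-7)^3 = -343
(-1)*x = (-1)*(-7) = 7
Sum: -343 + 7 - 2 = -338

-338


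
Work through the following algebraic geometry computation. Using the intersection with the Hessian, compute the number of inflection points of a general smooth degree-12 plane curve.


For a general smooth plane curve C of degree d, the inflection points are
the intersection of C with its Hessian curve, which has degree 3(d-2).
By Bezout, the total intersection number is d * 3(d-2) = 12 * 30 = 360.
For a general curve every flex is ordinary, so each contributes
multiplicity 1 to C·Hess(C), and the number of distinct inflection
points is 3d(d-2).
Inflection points = 3*12*(12-2) = 3*12*10 = 360

360


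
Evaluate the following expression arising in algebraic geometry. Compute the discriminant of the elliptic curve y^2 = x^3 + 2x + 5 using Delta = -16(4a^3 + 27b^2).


Compute each component:
4a^3 = 4*2^3 = 4*8 = 32
27b^2 = 27*5^2 = 27*25 = 675
4a^3 + 27b^2 = 32 + 675 = 707
Delta = -16*707 = -11312

-11312


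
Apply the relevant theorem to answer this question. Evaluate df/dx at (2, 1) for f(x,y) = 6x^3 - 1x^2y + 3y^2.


df/dx = 3*6*x^2 + 2*(-1)*x^1*y
At (2,1): 3*6*2^2 + 2*(-1)*2^1*1
= 72 - 4
= 68

68


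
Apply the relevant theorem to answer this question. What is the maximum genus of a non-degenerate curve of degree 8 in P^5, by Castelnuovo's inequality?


Castelnuovo's bound: write d - 1 = m(r-1) + epsilon with 0 <= epsilon < r-1.
d - 1 = 8 - 1 = 7
r - 1 = 5 - 1 = 4
7 = 1*4 + 3, so m = 1, epsilon = 3
pi(d, r) = m(m-1)(r-1)/2 + m*epsilon
= 1*0*4/2 + 1*3
= 0/2 + 3
= 0 + 3 = 3

3


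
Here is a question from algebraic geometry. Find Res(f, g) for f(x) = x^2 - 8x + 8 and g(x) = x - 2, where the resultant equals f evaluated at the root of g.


For Res(f, x - c), we evaluate f at x = c.
f(2) = 2^2 - 8*2 + 8
= 4 - 16 + 8
= -12 + 8 = -4
Res(f, g) = -4

-4


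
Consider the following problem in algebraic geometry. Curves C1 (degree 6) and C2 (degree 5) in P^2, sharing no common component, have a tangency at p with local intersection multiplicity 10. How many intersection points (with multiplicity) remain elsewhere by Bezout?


By Bezout's theorem, the total intersection number is d1 * d2.
Total = 6 * 5 = 30
Intersection multiplicity at p = 10
Remaining intersections = 30 - 10 = 20

20


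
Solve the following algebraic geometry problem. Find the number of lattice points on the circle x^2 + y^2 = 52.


Systematically check integer values of x where x^2 <= 52.
For each valid x, check if 52 - x^2 is a perfect square.
x=4: 52 - 16 = 36, sqrt = 6 (valid)
x=6: 52 - 36 = 16, sqrt = 4 (valid)
Total integer solutions found: 8

8


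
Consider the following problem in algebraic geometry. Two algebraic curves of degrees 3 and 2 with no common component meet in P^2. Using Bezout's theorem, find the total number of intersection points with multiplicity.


Bezout's theorem states the intersection count equals the product of degrees.
Intersection count = 3 * 2 = 6

6


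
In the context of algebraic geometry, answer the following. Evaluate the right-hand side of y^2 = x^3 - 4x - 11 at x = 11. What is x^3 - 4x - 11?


Compute x^3 - 4x - 11 at x = 11:
x^3 = 11^3 = 1331
(-4)*x = (-4)*11 = -44
Sum: 1331 - 44 - 11 = 1276

1276


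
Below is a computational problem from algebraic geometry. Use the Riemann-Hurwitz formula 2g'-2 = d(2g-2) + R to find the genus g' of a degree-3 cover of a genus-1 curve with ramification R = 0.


Riemann-Hurwitz formula: 2g' - 2 = d(2g - 2) + R
Given: d = 3, g = 1, R = 0
2g' - 2 = 3*(2*1 - 2) + 0
2g' - 2 = 3*0 + 0
2g' - 2 = 0 + 0 = 0
2g' = 2
g' = 1

1


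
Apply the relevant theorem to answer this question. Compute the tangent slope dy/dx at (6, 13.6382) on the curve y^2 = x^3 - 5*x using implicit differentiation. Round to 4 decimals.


Using implicit differentiation of y^2 = x^3 - 5*x:
2y * dy/dx = 3x^2 - 5
dy/dx = (3x^2 - 5)/(2y)
Numerator: 3*6^2 - 5 = 103
Denominator: 2*13.6382 = 27.2764
dy/dx = 103/27.2764 = 3.7762

3.7762


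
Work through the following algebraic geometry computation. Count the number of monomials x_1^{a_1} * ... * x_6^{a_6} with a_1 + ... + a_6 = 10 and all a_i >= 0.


The number of degree-10 monomials in 6 variables is C(d+n-1, n-1).
= C(10+6-1, 6-1) = C(15, 5)
= 3003

3003


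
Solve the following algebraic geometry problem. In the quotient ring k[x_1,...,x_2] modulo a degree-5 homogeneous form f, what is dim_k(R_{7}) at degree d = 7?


For R = k[x_1,...,x_n]/(f) with f homogeneous of degree e:
The Hilbert series is (1 - t^e)/(1 - t)^n.
So h(d) = C(d+n-1, n-1) - C(d-e+n-1, n-1) for d >= e.
With n=2, e=5, d=7:
C(7+2-1, 2-1) = C(8, 1) = 8
C(7-5+2-1, 2-1) = C(3, 1) = 3
h(7) = 8 - 3 = 5

5


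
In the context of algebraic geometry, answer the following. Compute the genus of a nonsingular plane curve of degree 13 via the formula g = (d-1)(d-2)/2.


Using the genus formula for smooth plane curves:
g = (d-1)(d-2)/2
g = (13-1)(13-2)/2
g = 12*11/2
g = 132/2 = 66

66


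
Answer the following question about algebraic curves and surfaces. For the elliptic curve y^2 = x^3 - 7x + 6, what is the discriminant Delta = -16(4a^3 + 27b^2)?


Compute each component:
4a^3 = 4*(-7)^3 = 4*(-343) = -1372
27b^2 = 27*6^2 = 27*36 = 972
4a^3 + 27b^2 = -1372 + 972 = -400
Delta = -16*(-400) = 6400

6400


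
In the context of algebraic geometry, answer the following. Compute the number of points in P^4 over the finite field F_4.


P^4(F_4) has (q^(n+1) - 1)/(q - 1) points.
= 4^4 + 4^3 + 4^2 + 4^1 + 4^0
= 256 + 64 + 16 + 4 + 1
= 341

341


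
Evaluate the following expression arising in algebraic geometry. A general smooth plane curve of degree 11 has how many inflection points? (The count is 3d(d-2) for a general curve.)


For a general smooth plane curve C of degree d, the inflection points are
the intersection of C with its Hessian curve, which has degree 3(d-2).
By Bezout, the total intersection number is d * 3(d-2) = 11 * 27 = 297.
For a general curve every flex is ordinary, so each contributes
multiplicity 1 to C·Hess(C), and the number of distinct inflection
points is 3d(d-2).
Inflection points = 3*11*(11-2) = 3*11*9 = 297

297


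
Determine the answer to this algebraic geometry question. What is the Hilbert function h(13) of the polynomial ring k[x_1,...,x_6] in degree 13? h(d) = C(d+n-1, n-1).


The Hilbert function for the polynomial ring in 6 variables is:
h(d) = C(d+n-1, n-1)
h(13) = C(13+6-1, 6-1) = C(18, 5)
= 18! / (5! * 13!)
= 8568

8568


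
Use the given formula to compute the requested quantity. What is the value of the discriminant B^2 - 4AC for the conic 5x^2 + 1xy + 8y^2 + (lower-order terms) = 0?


The discriminant of a conic Ax^2 + Bxy + Cy^2 + ... = 0 is B^2 - 4AC.
B^2 = 1^2 = 1
4AC = 4*5*8 = 160
Discriminant = 1 - 160 = -159

-159


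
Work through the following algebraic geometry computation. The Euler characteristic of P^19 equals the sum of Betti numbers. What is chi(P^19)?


The complex projective space P^19 has one cell in each even real dimension 0, 2, ..., 38.
The cohomology groups are H^{2k}(P^19) = Z for k = 0,...,19, and 0 otherwise.
Euler characteristic = sum of Betti numbers = 1 per even-dimensional cohomology group.
chi(P^19) = 19 + 1 = 20

20


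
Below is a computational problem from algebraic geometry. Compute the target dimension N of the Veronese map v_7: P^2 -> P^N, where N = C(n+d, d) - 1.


The Veronese embedding v_d: P^n -> P^N maps each point to all
degree-d monomials in n+1 homogeneous coordinates.
N = C(n+d, d) - 1
N = C(2+7, 7) - 1
N = C(9, 7) - 1
C(9, 7) = 36
N = 36 - 1 = 35

35


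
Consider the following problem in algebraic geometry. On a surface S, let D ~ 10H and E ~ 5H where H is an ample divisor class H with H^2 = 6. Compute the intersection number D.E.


Using bilinearity of the intersection pairing on a surface S:
(aH).(bH) = ab * (H.H)
We have H^2 = 6.
D.E = (10H).(5H) = 10*5*6
= 50*6
= 300

300


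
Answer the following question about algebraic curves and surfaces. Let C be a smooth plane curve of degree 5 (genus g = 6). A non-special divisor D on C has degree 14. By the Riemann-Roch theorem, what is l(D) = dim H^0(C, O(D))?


First, compute the genus of a smooth plane curve of degree 5:
g = (d-1)(d-2)/2 = (5-1)(5-2)/2 = 6
For a non-special divisor D (i.e., h^1(D) = 0), Riemann-Roch gives:
l(D) = deg(D) - g + 1
Since deg(D) = 14 >= 2g - 1 = 11, D is non-special.
l(D) = 14 - 6 + 1 = 9

9


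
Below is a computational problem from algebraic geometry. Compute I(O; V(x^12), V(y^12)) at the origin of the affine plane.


The intersection multiplicity of V(x^a) and V(y^b) at the origin is:
I(O; V(x^12), V(y^12)) = dim_k(k[x,y]/(x^12, y^12))
A basis for k[x,y]/(x^12, y^12) is the set of monomials x^i * y^j
where 0 <= i < 12 and 0 <= j < 12.
The number of such monomials is 12 * 12 = 144

144


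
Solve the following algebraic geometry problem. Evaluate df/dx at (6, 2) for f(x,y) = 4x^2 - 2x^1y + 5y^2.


df/dx = 2*4*x^1 + 1*(-2)*x^0*y
At (6,2): 2*4*6^1 + 1*(-2)*6^0*2
= 48 - 4
= 44

44


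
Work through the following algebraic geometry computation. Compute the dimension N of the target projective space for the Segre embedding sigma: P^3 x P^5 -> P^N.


The Segre embedding maps P^m x P^n into P^N via
all products of coordinates from each factor.
N = (m+1)(n+1) - 1
N = (3+1)(5+1) - 1
N = 4*6 - 1
N = 24 - 1 = 23

23


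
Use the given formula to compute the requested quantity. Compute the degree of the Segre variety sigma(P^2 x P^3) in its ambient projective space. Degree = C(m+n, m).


The degree of the Segre variety P^2 x P^3 is C(m+n, m).
= C(5, 2)
= 10

10


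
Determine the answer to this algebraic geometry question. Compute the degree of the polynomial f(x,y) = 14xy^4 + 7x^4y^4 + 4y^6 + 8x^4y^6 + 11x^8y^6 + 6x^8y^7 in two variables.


Examine each term for its total degree (sum of exponents).
  Term '14xy^4' has total degree 1+4 = 5.
  Term '7x^4y^4' has total degree 4+4 = 8.
  Term '4y^6' has total degree 0+6 = 6.
  Term '8x^4y^6' has total degree 4+6 = 10.
  Term '11x^8y^6' has total degree 8+6 = 14.
  Term '6x^8y^7' has total degree 8+7 = 15.
The maximum total degree among all terms is 15.

15


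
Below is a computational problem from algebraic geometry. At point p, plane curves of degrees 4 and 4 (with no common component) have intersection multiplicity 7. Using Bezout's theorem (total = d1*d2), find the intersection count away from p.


By Bezout's theorem, the total intersection number is d1 * d2.
Total = 4 * 4 = 16
Intersection multiplicity at p = 7
Remaining intersections = 16 - 7 = 9

9


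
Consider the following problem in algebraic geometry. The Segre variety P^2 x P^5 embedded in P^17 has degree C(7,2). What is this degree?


The degree of the Segre variety P^2 x P^5 is C(m+n, m).
= C(7, 2)
= 21

21


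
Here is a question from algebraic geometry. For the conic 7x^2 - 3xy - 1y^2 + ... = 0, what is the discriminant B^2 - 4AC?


The discriminant of a conic Ax^2 + Bxy + Cy^2 + ... = 0 is B^2 - 4AC.
B^2 = (-3)^2 = 9
4AC = 4*7*(-1) = -28
Discriminant = 9 + 28 = 37

37


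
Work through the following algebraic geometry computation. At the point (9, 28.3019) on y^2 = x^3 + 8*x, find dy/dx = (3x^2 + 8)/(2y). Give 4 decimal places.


Using implicit differentiation of y^2 = x^3 + 8*x:
2y * dy/dx = 3x^2 + 8
dy/dx = (3x^2 + 8)/(2y)
Numerator: 3*9^2 + 8 = 251
Denominator: 2*28.3019 = 56.6038
dy/dx = 251/56.6038 = 4.4343

4.4343


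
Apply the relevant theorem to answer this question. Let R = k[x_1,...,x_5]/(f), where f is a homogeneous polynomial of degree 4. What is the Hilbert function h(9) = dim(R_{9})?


For R = k[x_1,...,x_n]/(f) with f homogeneous of degree e:
The Hilbert series is (1 - t^e)/(1 - t)^n.
So h(d) = C(d+n-1, n-1) - C(d-e+n-1, n-1) for d >= e.
With n=5, e=4, d=9:
C(9+5-1, 5-1) = C(13, 4) = 715
C(9-4+5-1, 5-1) = C(9, 4) = 126
h(9) = 715 - 126 = 589

589


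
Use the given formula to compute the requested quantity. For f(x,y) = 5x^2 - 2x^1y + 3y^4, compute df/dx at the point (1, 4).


df/dx = 2*5*x^1 + 1*(-2)*x^0*y
At (1,4): 2*5*1^1 + 1*(-2)*1^0*4
= 10 - 8
= 2

2


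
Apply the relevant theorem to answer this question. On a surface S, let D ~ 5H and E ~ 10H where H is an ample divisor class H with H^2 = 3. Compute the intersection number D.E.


Using bilinearity of the intersection pairing on a surface S:
(aH).(bH) = ab * (H.H)
We have H^2 = 3.
D.E = (5H).(10H) = 5*10*3
= 50*3
= 150

150


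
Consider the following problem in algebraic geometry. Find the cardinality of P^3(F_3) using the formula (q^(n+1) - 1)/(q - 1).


P^3(F_3) has (q^(n+1) - 1)/(q - 1) points.
= 3^3 + 3^2 + 3^1 + 3^0
= 27 + 9 + 3 + 1
= 40

40


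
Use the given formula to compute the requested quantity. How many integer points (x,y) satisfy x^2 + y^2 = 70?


Systematically check integer values of x where x^2 <= 70.
For each valid x, check if 70 - x^2 is a perfect square.
Total integer solutions found: 0

0


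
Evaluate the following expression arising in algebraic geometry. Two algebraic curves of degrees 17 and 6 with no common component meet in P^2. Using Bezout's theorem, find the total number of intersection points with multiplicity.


Bezout's theorem states the intersection count equals the product of degrees.
Intersection count = 17 * 6 = 102

102


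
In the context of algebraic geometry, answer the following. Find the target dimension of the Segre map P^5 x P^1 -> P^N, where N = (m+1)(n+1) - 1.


The Segre embedding maps P^m x P^n into P^N via
all products of coordinates from each factor.
N = (m+1)(n+1) - 1
N = (5+1)(1+1) - 1
N = 6*2 - 1
N = 12 - 1 = 11

11


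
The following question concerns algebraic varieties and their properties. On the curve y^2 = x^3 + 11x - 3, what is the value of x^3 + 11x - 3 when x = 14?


Compute x^3 + 11x - 3 at x = 14:
x^3 = 14^3 = 2744
11*x = 11*14 = 154
Sum: 2744 + 154 - 3 = 2895

2895


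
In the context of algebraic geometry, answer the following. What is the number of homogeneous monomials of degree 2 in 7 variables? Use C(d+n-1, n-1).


The number of degree-2 monomials in 7 variables is C(d+n-1, n-1).
= C(2+7-1, 7-1) = C(8, 6)
= 28

28


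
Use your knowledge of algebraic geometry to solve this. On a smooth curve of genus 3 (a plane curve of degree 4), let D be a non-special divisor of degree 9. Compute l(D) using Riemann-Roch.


First, compute the genus of a smooth plane curve of degree 4:
g = (d-1)(d-2)/2 = (4-1)(4-2)/2 = 3
For a non-special divisor D (i.e., h^1(D) = 0), Riemann-Roch gives:
l(D) = deg(D) - g + 1
Since deg(D) = 9 >= 2g - 1 = 5, D is non-special.
l(D) = 9 - 3 + 1 = 7

7


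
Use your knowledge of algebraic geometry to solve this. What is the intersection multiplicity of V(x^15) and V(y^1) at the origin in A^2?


The intersection multiplicity of V(x^a) and V(y^b) at the origin is:
I(O; V(x^15), V(y^1)) = dim_k(k[x,y]/(x^15, y^1))
A basis for k[x,y]/(x^15, y^1) is the set of monomials x^i * y^j
where 0 <= i < 15 and 0 <= j < 1.
The number of such monomials is 15 * 1 = 15

15


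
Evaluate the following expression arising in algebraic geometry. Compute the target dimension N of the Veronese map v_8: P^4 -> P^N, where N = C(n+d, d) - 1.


The Veronese embedding v_d: P^n -> P^N maps each point to all
degree-d monomials in n+1 homogeneous coordinates.
N = C(n+d, d) - 1
N = C(4+8, 8) - 1
N = C(12, 8) - 1
C(12, 8) = 495
N = 495 - 1 = 494

494


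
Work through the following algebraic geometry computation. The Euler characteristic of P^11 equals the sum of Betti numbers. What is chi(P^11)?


The complex projective space P^11 has one cell in each even real dimension 0, 2, ..., 22.
The cohomology groups are H^{2k}(P^11) = Z for k = 0,...,11, and 0 otherwise.
Euler characteristic = sum of Betti numbers = 1 per even-dimensional cohomology group.
chi(P^11) = 11 + 1 = 12

12


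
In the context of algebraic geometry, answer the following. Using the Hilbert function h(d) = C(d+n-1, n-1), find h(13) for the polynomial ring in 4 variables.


The Hilbert function for the polynomial ring in 4 variables is:
h(d) = C(d+n-1, n-1)
h(13) = C(13+4-1, 4-1) = C(16, 3)
= 16! / (3! * 13!)
= 560

560


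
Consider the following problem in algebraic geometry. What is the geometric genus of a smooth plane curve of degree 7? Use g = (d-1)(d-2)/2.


Using the genus formula for smooth plane curves:
g = (d-1)(d-2)/2
g = (7-1)(7-2)/2
g = 6*5/2
g = 30/2 = 15

15


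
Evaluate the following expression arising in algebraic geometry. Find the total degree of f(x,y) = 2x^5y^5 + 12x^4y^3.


Examine each term for its total degree (sum of exponents).
  Term '2x^5y^5' has total degree 5+5 = 10.
  Term '12x^4y^3' has total degree 4+3 = 7.
The maximum total degree among all terms is 10.

10


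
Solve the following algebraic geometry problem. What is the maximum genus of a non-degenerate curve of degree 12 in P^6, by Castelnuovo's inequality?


Castelnuovo's bound: write d - 1 = m(r-1) + epsilon with 0 <= epsilon < r-1.
d - 1 = 12 - 1 = 11
r - 1 = 6 - 1 = 5
11 = 2*5 + 1, so m = 2, epsilon = 1
pi(d, r) = m(m-1)(r-1)/2 + m*epsilon
= 2*1*5/2 + 2*1
= 10/2 + 2
= 5 + 2 = 7

7


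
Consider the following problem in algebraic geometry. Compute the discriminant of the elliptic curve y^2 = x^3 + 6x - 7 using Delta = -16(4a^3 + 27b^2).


Compute each component:
4a^3 = 4*6^3 = 4*216 = 864
27b^2 = 27*(-7)^2 = 27*49 = 1323
4a^3 + 27b^2 = 864 + 1323 = 2187
Delta = -16*2187 = -34992

-34992


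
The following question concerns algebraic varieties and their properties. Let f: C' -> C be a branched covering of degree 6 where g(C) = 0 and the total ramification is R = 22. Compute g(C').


Riemann-Hurwitz formula: 2g' - 2 = d(2g - 2) + R
Given: d = 6, g = 0, R = 22
2g' - 2 = 6*(2*0 - 2) + 22
2g' - 2 = 6*(-2) + 22
2g' - 2 = -12 + 22 = 10
2g' = 12
g' = 6

6


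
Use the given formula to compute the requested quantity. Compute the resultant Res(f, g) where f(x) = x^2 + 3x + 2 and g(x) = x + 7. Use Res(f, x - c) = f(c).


For Res(f, x - c), we evaluate f at x = c.
f(-7) = (-7)^2 + 3*(-7) + 2
= 49 - 21 + 2
= 28 + 2 = 30
Res(f, g) = 30

30


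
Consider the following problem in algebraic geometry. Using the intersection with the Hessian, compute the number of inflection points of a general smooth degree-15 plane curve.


For a general smooth plane curve C of degree d, the inflection points are
the intersection of C with its Hessian curve, which has degree 3(d-2).
By Bezout, the total intersection number is d * 3(d-2) = 15 * 39 = 585.
For a general curve every flex is ordinary, so each contributes
multiplicity 1 to C·Hess(C), and the number of distinct inflection
points is 3d(d-2).
Inflection points = 3*15*(15-2) = 3*15*13 = 585

585


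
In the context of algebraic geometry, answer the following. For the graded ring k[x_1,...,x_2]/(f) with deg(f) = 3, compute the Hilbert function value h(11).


For R = k[x_1,...,x_n]/(f) with f homogeneous of degree e:
The Hilbert series is (1 - t^e)/(1 - t)^n.
So h(d) = C(d+n-1, n-1) - C(d-e+n-1, n-1) for d >= e.
With n=2, e=3, d=11:
C(11+2-1, 2-1) = C(12, 1) = 12
C(11-3+2-1, 2-1) = C(9, 1) = 9
h(11) = 12 - 9 = 3

3


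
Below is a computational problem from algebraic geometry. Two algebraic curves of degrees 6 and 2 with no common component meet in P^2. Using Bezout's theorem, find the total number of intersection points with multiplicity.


Bezout's theorem states the intersection count equals the product of degrees.
Intersection count = 6 * 2 = 12

12


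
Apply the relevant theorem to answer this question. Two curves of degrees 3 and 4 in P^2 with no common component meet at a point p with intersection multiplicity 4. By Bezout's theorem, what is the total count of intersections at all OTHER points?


By Bezout's theorem, the total intersection number is d1 * d2.
Total = 3 * 4 = 12
Intersection multiplicity at p = 4
Remaining intersections = 12 - 4 = 8

8
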